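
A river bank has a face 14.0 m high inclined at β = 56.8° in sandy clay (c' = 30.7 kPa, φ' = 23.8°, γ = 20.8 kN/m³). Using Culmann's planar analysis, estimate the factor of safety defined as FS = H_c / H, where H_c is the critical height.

H_c = (4c'/γ) · sinβ cosφ' / [1 − cos(β − φ')]
    = (4·30.7/20.8) · sin56.8°·cos23.8° / [1 − cos33.0°]
    = 5.904 · 0.7656 / 0.1613 = 28.02 m
FS = H_c / H = 28.02 / 14.0 = 2.001

FS = 2.00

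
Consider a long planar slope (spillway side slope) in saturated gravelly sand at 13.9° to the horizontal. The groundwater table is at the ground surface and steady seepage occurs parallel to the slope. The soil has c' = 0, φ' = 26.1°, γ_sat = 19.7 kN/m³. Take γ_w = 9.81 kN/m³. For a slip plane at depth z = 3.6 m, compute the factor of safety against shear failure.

With seepage parallel to the slope and the water table at the surface, the effective normal stress on the slip plane uses the buoyant unit weight γ' = γ_sat − γ_w while the driving shear stress uses γ_sat:
FS = [c' + γ' z cos²β tanφ'] / [γ_sat z sinβ cosβ]
(For c' = 0 this reduces to FS = (γ'/γ_sat)·tanφ'/tanβ.)
γ' = 19.7 − 9.81 = 9.89 kN/m³
Numerator = 0.0 + 9.89·3.6·cos²13.9°·tan26.1° = 0.0 + 9.89·3.6·0.9423·0.4899 = 16.436 kPa
Denominator = 19.7·3.6·sin13.9°·cos13.9° = 19.7·3.6·0.2402·0.9707 = 16.538 kPa
FS = 16.436 / 16.538 = 0.994

FS = 0.99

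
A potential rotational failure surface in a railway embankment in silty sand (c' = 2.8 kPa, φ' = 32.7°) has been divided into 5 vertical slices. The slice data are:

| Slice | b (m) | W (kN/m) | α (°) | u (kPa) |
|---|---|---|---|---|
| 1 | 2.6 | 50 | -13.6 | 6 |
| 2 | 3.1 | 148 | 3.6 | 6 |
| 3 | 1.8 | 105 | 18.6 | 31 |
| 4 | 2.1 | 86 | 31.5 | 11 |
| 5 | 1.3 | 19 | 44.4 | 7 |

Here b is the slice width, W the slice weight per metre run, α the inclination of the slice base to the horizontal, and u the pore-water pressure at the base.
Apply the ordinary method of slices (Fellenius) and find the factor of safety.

Ordinary method of slices: FS = Σ[c'·Δl_i + (W_i cosα_i − u_i·Δl_i)·tanφ'] / Σ W_i sinα_i, with Δl_i = b_i / cosα_i.
Slice 1: Δl = 2.6/cos(-13.6°) = 2.675 m; N'_1 = 50·cos(-13.6°) − 6·2.675 = 32.5; c'Δl = 7.49; W sinα = -11.8
Slice 2: Δl = 3.1/cos3.6° = 3.106 m; N'_2 = 148·cos3.6° − 6·3.106 = 129.1; c'Δl = 8.70; W sinα = 9.3
Slice 3: Δl = 1.8/cos18.6° = 1.899 m; N'_3 = 105·cos18.6° − 31·1.899 = 40.6; c'Δl = 5.32; W sinα = 33.5
Slice 4: Δl = 2.1/cos31.5° = 2.463 m; N'_4 = 86·cos31.5° − 11·2.463 = 46.2; c'Δl = 6.90; W sinα = 44.9
Slice 5: Δl = 1.3/cos44.4° = 1.820 m; N'_5 = 19·cos44.4° − 7·1.820 = 0.8; c'Δl = 5.09; W sinα = 13.3
Σc'Δl = 33.5 kN/m; ΣN' = 249.3 kN/m; ΣW sinα = 89.3 kN/m
Resisting = 33.5 + 249.3·tan32.7° = 33.5 + 160.1 = 193.6 kN/m
FS = 193.6 / 89.3 = 2.169

FS = 2.17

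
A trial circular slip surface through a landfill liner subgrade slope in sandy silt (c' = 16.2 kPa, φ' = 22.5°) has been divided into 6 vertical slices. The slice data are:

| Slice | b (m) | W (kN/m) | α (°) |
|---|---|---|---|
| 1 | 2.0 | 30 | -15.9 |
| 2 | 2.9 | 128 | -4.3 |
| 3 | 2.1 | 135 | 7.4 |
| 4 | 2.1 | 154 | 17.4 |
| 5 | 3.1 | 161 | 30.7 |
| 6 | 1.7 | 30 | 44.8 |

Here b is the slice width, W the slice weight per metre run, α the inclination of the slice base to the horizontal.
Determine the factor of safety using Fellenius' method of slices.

FS = 3.32

Ordinary method of slices: FS = Σ[c'·Δl_i + (W_i cosα_i)·tanφ'] / Σ W_i sinα_i, with Δl_i = b_i / cosα_i.
Slice 1: Δl = 2.0/cos(-15.9°) = 2.080 m; N'_1 = 30·cos(-15.9°) = 28.9; c'Δl = 33.69; W sinα = -8.2
Slice 2: Δl = 2.9/cos(-4.3°) = 2.908 m; N'_2 = 128·cos(-4.3°) = 127.6; c'Δl = 47.11; W sinα = -9.6
Slice 3: Δl = 2.1/cos7.4° = 2.118 m; N'_3 = 135·cos7.4° = 133.9; c'Δl = 34.31; W sinα = 17.4
Slice 4: Δl = 2.1/cos17.4° = 2.201 m; N'_4 = 154·cos17.4° = 147.0; c'Δl = 35.65; W sinα = 46.1
Slice 5: Δl = 3.1/cos30.7° = 3.605 m; N'_5 = 161·cos30.7° = 138.4; c'Δl = 58.41; W sinα = 82.2
Slice 6: Δl = 1.7/cos44.8° = 2.396 m; N'_6 = 30·cos44.8° = 21.3; c'Δl = 38.81; W sinα = 21.1
Σc'Δl = 248.0 kN/m; ΣN' = 597.0 kN/m; ΣW sinα = 149.0 kN/m
Resisting = 248.0 + 597.0·tan22.5° = 248.0 + 247.3 = 495.3 kN/m
FS = 495.3 / 149.0 = 3.325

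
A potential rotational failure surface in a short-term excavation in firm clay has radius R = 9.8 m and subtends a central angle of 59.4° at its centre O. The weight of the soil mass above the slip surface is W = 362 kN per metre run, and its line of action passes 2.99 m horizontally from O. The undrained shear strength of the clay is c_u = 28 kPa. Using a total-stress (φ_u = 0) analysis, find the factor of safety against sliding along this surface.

FS = 2.58

Taking moments about the centre O, the resisting moment is provided by the undrained shear strength acting along the arc:
Arc length L_a = R·θ = 9.8·(59.4°·π/180) = 9.8·1.0367 = 10.16 m
M_R = c_u·L_a·R = 28·10.16·9.8 = 2787.9 kN·m/m
M_D = W·d = 362·2.99 = 1082.4 kN·m/m
FS = M_R / M_D = 2787.9 / 1082.4 = 2.576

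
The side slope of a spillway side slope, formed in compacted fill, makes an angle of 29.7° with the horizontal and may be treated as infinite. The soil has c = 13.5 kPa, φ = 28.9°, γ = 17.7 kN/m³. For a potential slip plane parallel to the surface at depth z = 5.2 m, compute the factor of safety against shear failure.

FS = 1.31

For an infinite slope with a slip plane parallel to the surface (no pore pressure): FS = [c + γz cos²β tanφ] / [γz sinβ cosβ].
γz = 17.7·5.2 = 92.04 kN/m²
Numerator = 13.5 + 92.04·cos²29.7°·tan28.9° = 13.5 + 92.04·0.7545·0.5520 = 51.836 kPa
Denominator = 92.04·sin29.7°·cos29.7° = 92.04·0.4955·0.8686 = 39.611 kPa
FS = 51.836 / 39.611 = 1.309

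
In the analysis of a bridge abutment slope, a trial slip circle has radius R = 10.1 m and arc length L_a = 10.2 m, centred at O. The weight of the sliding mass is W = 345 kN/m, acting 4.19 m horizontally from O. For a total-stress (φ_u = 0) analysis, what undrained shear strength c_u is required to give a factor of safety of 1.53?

c_u = 21.5 kPa

FS = c_u·L_a·R / (W·d), so c_u = FS·W·d / (L_a·R).
c_u = 1.53·345·4.19 / (10.20·10.1) = 2211.7 / 103.02 = 21.47 kPa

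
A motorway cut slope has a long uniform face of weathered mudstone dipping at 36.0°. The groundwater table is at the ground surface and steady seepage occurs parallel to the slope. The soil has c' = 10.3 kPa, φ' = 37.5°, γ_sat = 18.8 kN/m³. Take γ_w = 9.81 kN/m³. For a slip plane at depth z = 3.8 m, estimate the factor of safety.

With seepage parallel to the slope and the water table at the surface, the effective normal stress on the slip plane uses the buoyant unit weight γ' = γ_sat − γ_w while the driving shear stress uses γ_sat:
FS = [c' + γ' z cos²β tanφ'] / [γ_sat z sinβ cosβ]
γ' = 18.8 − 9.81 = 8.99 kN/m³
Numerator = 10.3 + 8.99·3.8·cos²36.0°·tan37.5° = 10.3 + 8.99·3.8·0.6545·0.7673 = 27.457 kPa
Denominator = 18.8·3.8·sin36.0°·cos36.0° = 18.8·3.8·0.5878·0.8090 = 33.972 kPa
FS = 27.457 / 33.972 = 0.808

FS = 0.81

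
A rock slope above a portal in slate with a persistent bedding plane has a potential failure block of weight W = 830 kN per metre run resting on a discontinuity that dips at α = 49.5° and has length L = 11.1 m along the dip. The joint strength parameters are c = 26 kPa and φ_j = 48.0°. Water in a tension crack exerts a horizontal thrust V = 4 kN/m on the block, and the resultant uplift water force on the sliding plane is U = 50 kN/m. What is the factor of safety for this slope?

Resolving the block weight along and normal to the plane and applying the Mohr–Coulomb strength on the joint:
N' = W cosα − U − V sinα = 830·cos49.5° − 50 − 4·sin49.5° = 486.0 kN/m
Driving force T = W sinα + V cosα = 830·sin49.5° + 4·cos49.5° = 633.7 kN/m
Resisting force R = c·L + N'·tanφ_j = 26·11.1 + 486.0·tan48.0° = 288.6 + 539.8 = 828.4 kN/m
FS = R / T = 828.4 / 633.7 = 1.307

FS = 1.31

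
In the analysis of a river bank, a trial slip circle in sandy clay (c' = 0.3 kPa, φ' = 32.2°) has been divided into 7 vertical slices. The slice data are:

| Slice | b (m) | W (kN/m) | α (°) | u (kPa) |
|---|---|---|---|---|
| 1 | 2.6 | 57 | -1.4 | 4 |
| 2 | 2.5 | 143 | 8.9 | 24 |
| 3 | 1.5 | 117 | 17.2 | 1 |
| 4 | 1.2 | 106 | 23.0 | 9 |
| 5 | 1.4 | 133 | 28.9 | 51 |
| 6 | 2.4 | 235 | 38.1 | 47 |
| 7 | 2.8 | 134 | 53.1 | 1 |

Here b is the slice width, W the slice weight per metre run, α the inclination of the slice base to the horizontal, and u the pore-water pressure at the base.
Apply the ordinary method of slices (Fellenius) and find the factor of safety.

Ordinary method of slices: FS = Σ[c'·Δl_i + (W_i cosα_i − u_i·Δl_i)·tanφ'] / Σ W_i sinα_i, with Δl_i = b_i / cosα_i.
Slice 1: Δl = 2.6/cos(-1.4°) = 2.601 m; N'_1 = 57·cos(-1.4°) − 4·2.601 = 46.6; c'Δl = 0.78; W sinα = -1.4
Slice 2: Δl = 2.5/cos8.9° = 2.530 m; N'_2 = 143·cos8.9° − 24·2.530 = 80.5; c'Δl = 0.76; W sinα = 22.1
Slice 3: Δl = 1.5/cos17.2° = 1.570 m; N'_3 = 117·cos17.2° − 1·1.570 = 110.2; c'Δl = 0.47; W sinα = 34.6
Slice 4: Δl = 1.2/cos23.0° = 1.304 m; N'_4 = 106·cos23.0° − 9·1.304 = 85.8; c'Δl = 0.39; W sinα = 41.4
Slice 5: Δl = 1.4/cos28.9° = 1.599 m; N'_5 = 133·cos28.9° − 51·1.599 = 34.9; c'Δl = 0.48; W sinα = 64.3
Slice 6: Δl = 2.4/cos38.1° = 3.050 m; N'_6 = 235·cos38.1° − 47·3.050 = 41.6; c'Δl = 0.91; W sinα = 145.0
Slice 7: Δl = 2.8/cos53.1° = 4.663 m; N'_7 = 134·cos53.1° − 1·4.663 = 75.8; c'Δl = 1.40; W sinα = 107.2
Σc'Δl = 5.2 kN/m; ΣN' = 475.4 kN/m; ΣW sinα = 413.2 kN/m
Resisting = 5.2 + 475.4·tan32.2° = 5.2 + 299.4 = 304.6 kN/m
FS = 304.6 / 413.2 = 0.737

FS = 0.74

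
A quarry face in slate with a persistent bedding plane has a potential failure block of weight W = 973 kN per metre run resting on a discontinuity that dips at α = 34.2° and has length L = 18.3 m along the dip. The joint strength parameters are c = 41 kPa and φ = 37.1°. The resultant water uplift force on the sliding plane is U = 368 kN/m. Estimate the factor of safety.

Resolving the block weight along and normal to the plane and applying the Mohr–Coulomb strength on the joint:
N' = W cosα − U = 973·cos34.2° − 368 = 436.7 kN/m
Driving force T = W sinα = 973·sin34.2° = 546.9 kN/m
Resisting force R = c·L + N'·tanφ = 41·18.3 + 436.7·tan37.1° = 750.3 + 330.3 = 1080.6 kN/m
FS = R / T = 1080.6 / 546.9 = 1.976

FS = 1.98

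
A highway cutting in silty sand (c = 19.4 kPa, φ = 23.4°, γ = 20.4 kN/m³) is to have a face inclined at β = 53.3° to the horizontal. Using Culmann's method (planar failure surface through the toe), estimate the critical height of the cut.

Culmann's analysis gives the critical failure plane at α_cr = (β + φ)/2 = (53.3 + 23.4)/2 = 38.3°, and the critical height
H_c = (4c/γ) · sinβ cosφ / [1 − cos(β − φ)]
    = (4·19.4/20.4) · sin53.3°·cos23.4° / [1 − cos(29.9°)]
    = 3.804 · 0.8018·0.9178 / [1 − 0.8669]
    = 3.804 · 0.7358 / 0.1331
    = 21.03 m

H_c = 21.03 m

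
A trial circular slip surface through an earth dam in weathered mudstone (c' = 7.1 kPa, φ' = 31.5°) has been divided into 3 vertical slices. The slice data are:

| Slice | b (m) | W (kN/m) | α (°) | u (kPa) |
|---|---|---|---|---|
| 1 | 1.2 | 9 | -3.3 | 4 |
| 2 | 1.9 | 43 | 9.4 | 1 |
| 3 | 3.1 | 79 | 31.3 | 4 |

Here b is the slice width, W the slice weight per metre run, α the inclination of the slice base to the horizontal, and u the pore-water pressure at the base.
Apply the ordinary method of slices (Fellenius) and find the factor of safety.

Ordinary method of slices: FS = Σ[c'·Δl_i + (W_i cosα_i − u_i·Δl_i)·tanφ'] / Σ W_i sinα_i, with Δl_i = b_i / cosα_i.
Slice 1: Δl = 1.2/cos(-3.3°) = 1.202 m; N'_1 = 9·cos(-3.3°) − 4·1.202 = 4.2; c'Δl = 8.53; W sinα = -0.5
Slice 2: Δl = 1.9/cos9.4° = 1.926 m; N'_2 = 43·cos9.4° − 1·1.926 = 40.5; c'Δl = 13.67; W sinα = 7.0
Slice 3: Δl = 3.1/cos31.3° = 3.628 m; N'_3 = 79·cos31.3° − 4·3.628 = 53.0; c'Δl = 25.76; W sinα = 41.0
Σc'Δl = 48.0 kN/m; ΣN' = 97.7 kN/m; ΣW sinα = 47.5 kN/m
Resisting = 48.0 + 97.7·tan31.5° = 48.0 + 59.8 = 107.8 kN/m
FS = 107.8 / 47.5 = 2.268

FS = 2.27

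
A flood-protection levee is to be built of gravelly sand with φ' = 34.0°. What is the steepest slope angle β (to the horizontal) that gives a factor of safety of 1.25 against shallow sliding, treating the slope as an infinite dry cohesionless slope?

For an infinite dry cohesionless slope FS = tanφ'/tanβ, so tanβ = tanφ' / FS.
tanβ = tan34.0° / 1.25 = 0.6745 / 1.25 = 0.5396
β = arctan(0.5396) = 28.35°

β = 28.4°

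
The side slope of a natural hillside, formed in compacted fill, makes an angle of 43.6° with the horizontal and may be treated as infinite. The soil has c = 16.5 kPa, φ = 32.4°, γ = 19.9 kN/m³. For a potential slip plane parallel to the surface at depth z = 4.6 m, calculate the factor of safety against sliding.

FS = 1.03

For an infinite slope with a slip plane parallel to the surface (no pore pressure): FS = [c + γz cos²β tanφ] / [γz sinβ cosβ].
γz = 19.9·4.6 = 91.54 kN/m²
Numerator = 16.5 + 91.54·cos²43.6°·tan32.4° = 16.5 + 91.54·0.5244·0.6346 = 46.965 kPa
Denominator = 91.54·sin43.6°·cos43.6° = 91.54·0.6896·0.7242 = 45.715 kPa
FS = 46.965 / 45.715 = 1.027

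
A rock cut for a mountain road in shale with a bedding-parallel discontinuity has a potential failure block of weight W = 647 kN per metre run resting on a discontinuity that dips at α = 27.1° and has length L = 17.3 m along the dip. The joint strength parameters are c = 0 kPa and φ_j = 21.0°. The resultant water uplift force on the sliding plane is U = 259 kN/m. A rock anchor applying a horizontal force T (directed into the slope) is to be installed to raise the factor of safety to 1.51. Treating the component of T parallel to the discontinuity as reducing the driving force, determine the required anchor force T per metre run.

Resolving forces along and normal to the sliding plane, with the horizontal anchor force T adding T·sinα to the effective normal force and T·cosα acting up the plane against the driving force:
FS = [cL + (W cosα − U + T sinα) tanφ_j] / [W sinα − T cosα]
Without the anchor: N' = 317.0 kN/m, driving T_d = 294.7 kN/m, resisting R = 0·17.3 + 317.0·tan21.0° = 121.7 kN/m, FS = 0.41.
Setting FS = 1.51 and solving for T:
1.51·(294.7 − T cos27.1°) = 121.7 + T sin27.1°·tan21.0°
T·(sin27.1°·tan21.0° + 1.51·cos27.1°) = 1.51·294.7 − 121.7
T·(0.4555·0.3839 + 1.51·0.8902) = 445.1 − 121.7 = 323.4
T·1.5191 = 323.4
T = 212.9 kN/m

T = 213 kN/m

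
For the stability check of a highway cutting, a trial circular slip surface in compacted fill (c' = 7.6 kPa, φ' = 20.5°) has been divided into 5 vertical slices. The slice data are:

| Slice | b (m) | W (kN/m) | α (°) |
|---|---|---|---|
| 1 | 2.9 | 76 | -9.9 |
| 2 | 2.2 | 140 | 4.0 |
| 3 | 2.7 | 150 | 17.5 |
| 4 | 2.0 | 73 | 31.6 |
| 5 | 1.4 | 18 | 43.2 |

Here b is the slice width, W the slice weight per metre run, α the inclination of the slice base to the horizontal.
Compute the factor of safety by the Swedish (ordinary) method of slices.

FS = 2.76

Ordinary method of slices: FS = Σ[c'·Δl_i + (W_i cosα_i)·tanφ'] / Σ W_i sinα_i, with Δl_i = b_i / cosα_i.
Slice 1: Δl = 2.9/cos(-9.9°) = 2.944 m; N'_1 = 76·cos(-9.9°) = 74.9; c'Δl = 22.37; W sinα = -13.1
Slice 2: Δl = 2.2/cos4.0° = 2.205 m; N'_2 = 140·cos4.0° = 139.7; c'Δl = 16.76; W sinα = 9.8
Slice 3: Δl = 2.7/cos17.5° = 2.831 m; N'_3 = 150·cos17.5° = 143.1; c'Δl = 21.52; W sinα = 45.1
Slice 4: Δl = 2.0/cos31.6° = 2.348 m; N'_4 = 73·cos31.6° = 62.2; c'Δl = 17.85; W sinα = 38.3
Slice 5: Δl = 1.4/cos43.2° = 1.921 m; N'_5 = 18·cos43.2° = 13.1; c'Δl = 14.60; W sinα = 12.3
Σc'Δl = 93.1 kN/m; ΣN' = 432.9 kN/m; ΣW sinα = 92.4 kN/m
Resisting = 93.1 + 432.9·tan20.5° = 93.1 + 161.8 = 254.9 kN/m
FS = 254.9 / 92.4 = 2.760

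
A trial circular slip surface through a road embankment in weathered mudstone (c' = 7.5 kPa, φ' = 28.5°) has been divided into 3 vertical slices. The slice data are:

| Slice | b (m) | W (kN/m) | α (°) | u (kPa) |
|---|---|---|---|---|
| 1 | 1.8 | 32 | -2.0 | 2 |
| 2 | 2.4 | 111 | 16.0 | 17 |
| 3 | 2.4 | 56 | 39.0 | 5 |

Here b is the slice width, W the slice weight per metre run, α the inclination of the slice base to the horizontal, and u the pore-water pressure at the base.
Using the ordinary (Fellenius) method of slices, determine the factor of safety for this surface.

FS = 1.87

Ordinary method of slices: FS = Σ[c'·Δl_i + (W_i cosα_i − u_i·Δl_i)·tanφ'] / Σ W_i sinα_i, with Δl_i = b_i / cosα_i.
Slice 1: Δl = 1.8/cos(-2.0°) = 1.801 m; N'_1 = 32·cos(-2.0°) − 2·1.801 = 28.4; c'Δl = 13.51; W sinα = -1.1
Slice 2: Δl = 2.4/cos16.0° = 2.497 m; N'_2 = 111·cos16.0° − 17·2.497 = 64.3; c'Δl = 18.73; W sinα = 30.6
Slice 3: Δl = 2.4/cos39.0° = 3.088 m; N'_3 = 56·cos39.0° − 5·3.088 = 28.1; c'Δl = 23.16; W sinα = 35.2
Σc'Δl = 55.4 kN/m; ΣN' = 120.7 kN/m; ΣW sinα = 64.7 kN/m
Resisting = 55.4 + 120.7·tan28.5° = 55.4 + 65.5 = 120.9 kN/m
FS = 120.9 / 64.7 = 1.869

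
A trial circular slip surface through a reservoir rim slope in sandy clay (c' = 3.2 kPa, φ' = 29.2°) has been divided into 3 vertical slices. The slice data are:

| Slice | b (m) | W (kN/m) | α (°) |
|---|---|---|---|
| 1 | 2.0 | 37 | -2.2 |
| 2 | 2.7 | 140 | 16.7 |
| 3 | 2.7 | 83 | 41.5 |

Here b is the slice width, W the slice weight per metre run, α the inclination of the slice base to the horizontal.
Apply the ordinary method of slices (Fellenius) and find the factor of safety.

Ordinary method of slices: FS = Σ[c'·Δl_i + (W_i cosα_i)·tanφ'] / Σ W_i sinα_i, with Δl_i = b_i / cosα_i.
Slice 1: Δl = 2.0/cos(-2.2°) = 2.001 m; N'_1 = 37·cos(-2.2°) = 37.0; c'Δl = 6.40; W sinα = -1.4
Slice 2: Δl = 2.7/cos16.7° = 2.819 m; N'_2 = 140·cos16.7° = 134.1; c'Δl = 9.02; W sinα = 40.2
Slice 3: Δl = 2.7/cos41.5° = 3.605 m; N'_3 = 83·cos41.5° = 62.2; c'Δl = 11.54; W sinα = 55.0
Σc'Δl = 27.0 kN/m; ΣN' = 233.2 kN/m; ΣW sinα = 93.8 kN/m
Resisting = 27.0 + 233.2·tan29.2° = 27.0 + 130.3 = 157.3 kN/m
FS = 157.3 / 93.8 = 1.677

FS = 1.68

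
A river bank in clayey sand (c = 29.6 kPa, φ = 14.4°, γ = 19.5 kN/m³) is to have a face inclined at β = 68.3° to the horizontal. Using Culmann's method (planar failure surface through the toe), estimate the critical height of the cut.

Culmann's analysis gives the critical failure plane at α_cr = (β + φ)/2 = (68.3 + 14.4)/2 = 41.4°, and the critical height
H_c = (4c/γ) · sinβ cosφ / [1 − cos(β − φ)]
    = (4·29.6/19.5) · sin68.3°·cos14.4° / [1 − cos(53.9°)]
    = 6.072 · 0.9291·0.9686 / [1 − 0.5892]
    = 6.072 · 0.8999 / 0.4108
    = 13.30 m

H_c = 13.30 m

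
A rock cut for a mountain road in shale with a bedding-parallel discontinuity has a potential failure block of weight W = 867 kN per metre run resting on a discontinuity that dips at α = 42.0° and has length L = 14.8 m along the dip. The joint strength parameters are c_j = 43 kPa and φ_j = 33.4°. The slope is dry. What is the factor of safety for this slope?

Resolving the block weight along and normal to the plane and applying the Mohr–Coulomb strength on the joint:
N' = W cosα = 867·cos42.0° = 644.3 kN/m
Driving force T = W sinα = 867·sin42.0° = 580.1 kN/m
Resisting force R = c_j·L + N'·tanφ_j = 43·14.8 + 644.3·tan33.4° = 636.4 + 424.8 = 1061.2 kN/m
FS = R / T = 1061.2 / 580.1 = 1.829

FS = 1.83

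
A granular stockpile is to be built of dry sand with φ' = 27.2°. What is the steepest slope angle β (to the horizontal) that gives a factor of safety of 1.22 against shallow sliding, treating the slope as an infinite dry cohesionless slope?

For an infinite dry cohesionless slope FS = tanφ'/tanβ, so tanβ = tanφ' / FS.
tanβ = tan27.2° / 1.22 = 0.5139 / 1.22 = 0.4213
β = arctan(0.4213) = 22.84°

β = 22.8°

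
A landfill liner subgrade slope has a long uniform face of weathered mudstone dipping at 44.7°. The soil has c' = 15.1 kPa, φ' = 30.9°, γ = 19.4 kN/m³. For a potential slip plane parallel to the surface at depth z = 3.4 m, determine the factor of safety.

For an infinite slope with a slip plane parallel to the surface (no pore pressure): FS = [c' + γz cos²β tanφ'] / [γz sinβ cosβ].
γz = 19.4·3.4 = 65.96 kN/m²
Numerator = 15.1 + 65.96·cos²44.7°·tan30.9° = 15.1 + 65.96·0.5052·0.5985 = 35.045 kPa
Denominator = 65.96·sin44.7°·cos44.7° = 65.96·0.7034·0.7108 = 32.978 kPa
FS = 35.045 / 32.978 = 1.063

FS = 1.06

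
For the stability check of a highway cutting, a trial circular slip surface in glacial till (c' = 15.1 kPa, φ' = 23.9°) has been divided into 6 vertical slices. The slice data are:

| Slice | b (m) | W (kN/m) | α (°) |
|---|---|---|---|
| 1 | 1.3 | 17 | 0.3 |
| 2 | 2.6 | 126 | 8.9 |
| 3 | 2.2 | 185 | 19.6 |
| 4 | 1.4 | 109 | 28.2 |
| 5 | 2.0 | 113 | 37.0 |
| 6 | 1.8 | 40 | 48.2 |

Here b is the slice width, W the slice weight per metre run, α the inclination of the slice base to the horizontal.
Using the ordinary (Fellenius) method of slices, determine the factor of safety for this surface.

Ordinary method of slices: FS = Σ[c'·Δl_i + (W_i cosα_i)·tanφ'] / Σ W_i sinα_i, with Δl_i = b_i / cosα_i.
Slice 1: Δl = 1.3/cos0.3° = 1.300 m; N'_1 = 17·cos0.3° = 17.0; c'Δl = 19.63; W sinα = 0.1
Slice 2: Δl = 2.6/cos8.9° = 2.632 m; N'_2 = 126·cos8.9° = 124.5; c'Δl = 39.74; W sinα = 19.5
Slice 3: Δl = 2.2/cos19.6° = 2.335 m; N'_3 = 185·cos19.6° = 174.3; c'Δl = 35.26; W sinα = 62.1
Slice 4: Δl = 1.4/cos28.2° = 1.589 m; N'_4 = 109·cos28.2° = 96.1; c'Δl = 23.99; W sinα = 51.5
Slice 5: Δl = 2.0/cos37.0° = 2.504 m; N'_5 = 113·cos37.0° = 90.2; c'Δl = 37.81; W sinα = 68.0
Slice 6: Δl = 1.8/cos48.2° = 2.701 m; N'_6 = 40·cos48.2° = 26.7; c'Δl = 40.78; W sinα = 29.8
Σc'Δl = 197.2 kN/m; ΣN' = 528.7 kN/m; ΣW sinα = 231.0 kN/m
Resisting = 197.2 + 528.7·tan23.9° = 197.2 + 234.3 = 431.5 kN/m
FS = 431.5 / 231.0 = 1.868

FS = 1.87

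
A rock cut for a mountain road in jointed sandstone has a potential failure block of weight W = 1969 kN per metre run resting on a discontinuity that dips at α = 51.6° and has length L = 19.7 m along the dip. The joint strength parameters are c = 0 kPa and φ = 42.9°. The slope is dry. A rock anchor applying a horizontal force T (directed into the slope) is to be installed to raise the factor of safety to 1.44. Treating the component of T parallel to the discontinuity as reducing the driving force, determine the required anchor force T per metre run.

Resolving forces along and normal to the sliding plane, with the horizontal anchor force T adding T·sinα to the effective normal force and T·cosα acting up the plane against the driving force:
FS = [cL + (W cosα + T sinα) tanφ] / [W sinα − T cosα]
Without the anchor: N' = 1223.0 kN/m, driving T_d = 1543.1 kN/m, resisting R = 0·19.7 + 1223.0·tan42.9° = 1136.5 kN/m, FS = 0.74.
Setting FS = 1.44 and solving for T:
1.44·(1543.1 − T cos51.6°) = 1136.5 + T sin51.6°·tan42.9°
T·(sin51.6°·tan42.9° + 1.44·cos51.6°) = 1.44·1543.1 − 1136.5
T·(0.7837·0.9293 + 1.44·0.6211) = 2222.1 − 1136.5 = 1085.5
T·1.6227 = 1085.5
T = 669.0 kN/m

T = 669 kN/m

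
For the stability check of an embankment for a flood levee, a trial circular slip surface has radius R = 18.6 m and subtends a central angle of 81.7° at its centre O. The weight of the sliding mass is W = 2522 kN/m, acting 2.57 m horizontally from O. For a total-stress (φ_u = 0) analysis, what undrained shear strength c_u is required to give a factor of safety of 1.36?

FS = c_u·L_a·R / (W·d), so c_u = FS·W·d / (L_a·R).
Arc length L_a = R·θ = 18.6·(81.7°·π/180) = 18.6·1.4259 = 26.52 m
c_u = 1.36·2522·2.57 / (26.52·18.6) = 8814.9 / 493.32 = 17.87 kPa

c_u = 17.9 kPa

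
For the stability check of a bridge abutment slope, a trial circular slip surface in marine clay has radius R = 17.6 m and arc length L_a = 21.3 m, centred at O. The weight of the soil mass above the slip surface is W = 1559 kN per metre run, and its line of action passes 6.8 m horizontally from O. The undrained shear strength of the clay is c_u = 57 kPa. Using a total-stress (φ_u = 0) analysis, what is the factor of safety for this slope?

FS = 2.02

Taking moments about the centre O, the resisting moment is provided by the undrained shear strength acting along the arc:
M_R = c_u·L_a·R = 57·21.30·17.6 = 21368.2 kN·m/m
M_D = W·d = 1559·6.8 = 10601.2 kN·m/m
FS = M_R / M_D = 21368.2 / 10601.2 = 2.016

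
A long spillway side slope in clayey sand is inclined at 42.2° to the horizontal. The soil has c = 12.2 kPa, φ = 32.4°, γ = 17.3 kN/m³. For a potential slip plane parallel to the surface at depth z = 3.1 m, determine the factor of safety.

For an infinite slope with a slip plane parallel to the surface (no pore pressure): FS = [c + γz cos²β tanφ] / [γz sinβ cosβ].
γz = 17.3·3.1 = 53.63 kN/m²
Numerator = 12.2 + 53.63·cos²42.2°·tan32.4° = 12.2 + 53.63·0.5488·0.6346 = 30.878 kPa
Denominator = 53.63·sin42.2°·cos42.2° = 53.63·0.6717·0.7408 = 26.687 kPa
FS = 30.878 / 26.687 = 1.157

FS = 1.16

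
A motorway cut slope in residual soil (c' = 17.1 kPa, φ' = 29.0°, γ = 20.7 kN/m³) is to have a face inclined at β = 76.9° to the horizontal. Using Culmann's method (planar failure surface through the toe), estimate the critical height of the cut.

Culmann's analysis gives the critical failure plane at α_cr = (β + φ')/2 = (76.9 + 29.0)/2 = 53.0°, and the critical height
H_c = (4c'/γ) · sinβ cosφ' / [1 − cos(β − φ')]
    = (4·17.1/20.7) · sin76.9°·cos29.0° / [1 − cos(47.9°)]
    = 3.304 · 0.9740·0.8746 / [1 − 0.6704]
    = 3.304 · 0.8519 / 0.3296
    = 8.54 m

H_c = 8.54 m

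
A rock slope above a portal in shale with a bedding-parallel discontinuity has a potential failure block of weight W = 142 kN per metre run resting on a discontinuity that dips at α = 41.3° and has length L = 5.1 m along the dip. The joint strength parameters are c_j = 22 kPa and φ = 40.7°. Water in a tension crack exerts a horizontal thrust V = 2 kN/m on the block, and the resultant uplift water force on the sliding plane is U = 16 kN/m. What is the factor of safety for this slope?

FS = 1.99

Resolving the block weight along and normal to the plane and applying the Mohr–Coulomb strength on the joint:
N' = W cosα − U − V sinα = 142·cos41.3° − 16 − 2·sin41.3° = 89.4 kN/m
Driving force T = W sinα + V cosα = 142·sin41.3° + 2·cos41.3° = 95.2 kN/m
Resisting force R = c_j·L + N'·tanφ = 22·5.1 + 89.4·tan40.7° = 112.2 + 76.9 = 189.1 kN/m
FS = R / T = 189.1 / 95.2 = 1.985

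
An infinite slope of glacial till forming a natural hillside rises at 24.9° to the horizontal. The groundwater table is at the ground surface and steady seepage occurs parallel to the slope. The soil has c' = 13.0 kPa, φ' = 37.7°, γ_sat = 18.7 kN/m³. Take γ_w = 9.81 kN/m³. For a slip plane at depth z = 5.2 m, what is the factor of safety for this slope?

With seepage parallel to the slope and the water table at the surface, the effective normal stress on the slip plane uses the buoyant unit weight γ' = γ_sat − γ_w while the driving shear stress uses γ_sat:
FS = [c' + γ' z cos²β tanφ'] / [γ_sat z sinβ cosβ]
γ' = 18.7 − 9.81 = 8.89 kN/m³
Numerator = 13.0 + 8.89·5.2·cos²24.9°·tan37.7° = 13.0 + 8.89·5.2·0.8227·0.7729 = 42.395 kPa
Denominator = 18.7·5.2·sin24.9°·cos24.9° = 18.7·5.2·0.4210·0.9070 = 37.136 kPa
FS = 42.395 / 37.136 = 1.142

FS = 1.14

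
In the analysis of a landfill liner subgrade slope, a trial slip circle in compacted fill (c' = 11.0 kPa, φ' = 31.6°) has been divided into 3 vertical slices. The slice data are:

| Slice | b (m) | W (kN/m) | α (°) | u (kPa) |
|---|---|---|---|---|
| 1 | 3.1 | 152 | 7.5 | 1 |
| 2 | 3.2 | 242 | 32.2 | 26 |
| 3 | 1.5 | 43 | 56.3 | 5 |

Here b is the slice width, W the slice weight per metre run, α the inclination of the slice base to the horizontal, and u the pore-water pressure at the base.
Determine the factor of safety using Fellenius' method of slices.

Ordinary method of slices: FS = Σ[c'·Δl_i + (W_i cosα_i − u_i·Δl_i)·tanφ'] / Σ W_i sinα_i, with Δl_i = b_i / cosα_i.
Slice 1: Δl = 3.1/cos7.5° = 3.127 m; N'_1 = 152·cos7.5° − 1·3.127 = 147.6; c'Δl = 34.39; W sinα = 19.8
Slice 2: Δl = 3.2/cos32.2° = 3.782 m; N'_2 = 242·cos32.2° − 26·3.782 = 106.5; c'Δl = 41.60; W sinα = 129.0
Slice 3: Δl = 1.5/cos56.3° = 2.703 m; N'_3 = 43·cos56.3° − 5·2.703 = 10.3; c'Δl = 29.74; W sinα = 35.8
Σc'Δl = 105.7 kN/m; ΣN' = 264.4 kN/m; ΣW sinα = 184.6 kN/m
Resisting = 105.7 + 264.4·tan31.6° = 105.7 + 162.6 = 268.4 kN/m
FS = 268.4 / 184.6 = 1.454

FS = 1.45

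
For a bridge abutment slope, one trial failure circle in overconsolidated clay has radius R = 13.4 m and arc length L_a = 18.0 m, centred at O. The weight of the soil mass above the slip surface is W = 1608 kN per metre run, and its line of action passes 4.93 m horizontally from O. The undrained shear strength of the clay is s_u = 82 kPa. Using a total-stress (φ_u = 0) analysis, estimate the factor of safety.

FS = 2.49

Taking moments about the centre O, the resisting moment is provided by the undrained shear strength acting along the arc:
M_R = s_u·L_a·R = 82·18.00·13.4 = 19778.4 kN·m/m
M_D = W·d = 1608·4.93 = 7927.4 kN·m/m
FS = M_R / M_D = 19778.4 / 7927.4 = 2.495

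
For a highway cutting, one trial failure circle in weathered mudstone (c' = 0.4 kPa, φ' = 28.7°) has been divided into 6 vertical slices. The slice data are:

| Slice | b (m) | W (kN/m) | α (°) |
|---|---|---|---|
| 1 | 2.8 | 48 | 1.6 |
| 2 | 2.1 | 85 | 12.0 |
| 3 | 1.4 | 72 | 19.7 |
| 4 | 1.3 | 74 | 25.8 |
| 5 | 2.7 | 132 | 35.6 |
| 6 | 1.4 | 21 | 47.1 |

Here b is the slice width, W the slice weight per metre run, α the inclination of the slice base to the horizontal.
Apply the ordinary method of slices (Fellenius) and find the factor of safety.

Ordinary method of slices: FS = Σ[c'·Δl_i + (W_i cosα_i)·tanφ'] / Σ W_i sinα_i, with Δl_i = b_i / cosα_i.
Slice 1: Δl = 2.8/cos1.6° = 2.801 m; N'_1 = 48·cos1.6° = 48.0; c'Δl = 1.12; W sinα = 1.3
Slice 2: Δl = 2.1/cos12.0° = 2.147 m; N'_2 = 85·cos12.0° = 83.1; c'Δl = 0.86; W sinα = 17.7
Slice 3: Δl = 1.4/cos19.7° = 1.487 m; N'_3 = 72·cos19.7° = 67.8; c'Δl = 0.59; W sinα = 24.3
Slice 4: Δl = 1.3/cos25.8° = 1.444 m; N'_4 = 74·cos25.8° = 66.6; c'Δl = 0.58; W sinα = 32.2
Slice 5: Δl = 2.7/cos35.6° = 3.321 m; N'_5 = 132·cos35.6° = 107.3; c'Δl = 1.33; W sinα = 76.8
Slice 6: Δl = 1.4/cos47.1° = 2.057 m; N'_6 = 21·cos47.1° = 14.3; c'Δl = 0.82; W sinα = 15.4
Σc'Δl = 5.3 kN/m; ΣN' = 387.2 kN/m; ΣW sinα = 167.7 kN/m
Resisting = 5.3 + 387.2·tan28.7° = 5.3 + 212.0 = 217.3 kN/m
FS = 217.3 / 167.7 = 1.295

FS = 1.30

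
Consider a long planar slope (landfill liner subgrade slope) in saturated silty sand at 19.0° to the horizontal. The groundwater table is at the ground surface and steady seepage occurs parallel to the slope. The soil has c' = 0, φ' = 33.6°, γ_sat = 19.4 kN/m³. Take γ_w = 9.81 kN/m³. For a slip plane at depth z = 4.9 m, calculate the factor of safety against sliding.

With seepage parallel to the slope and the water table at the surface, the effective normal stress on the slip plane uses the buoyant unit weight γ' = γ_sat − γ_w while the driving shear stress uses γ_sat:
FS = [c' + γ' z cos²β tanφ'] / [γ_sat z sinβ cosβ]
(For c' = 0 this reduces to FS = (γ'/γ_sat)·tanφ'/tanβ.)
γ' = 19.4 − 9.81 = 9.59 kN/m³
Numerator = 0.0 + 9.59·4.9·cos²19.0°·tan33.6° = 0.0 + 9.59·4.9·0.8940·0.6644 = 27.912 kPa
Denominator = 19.4·4.9·sin19.0°·cos19.0° = 19.4·4.9·0.3256·0.9455 = 29.262 kPa
FS = 27.912 / 29.262 = 0.954

FS = 0.95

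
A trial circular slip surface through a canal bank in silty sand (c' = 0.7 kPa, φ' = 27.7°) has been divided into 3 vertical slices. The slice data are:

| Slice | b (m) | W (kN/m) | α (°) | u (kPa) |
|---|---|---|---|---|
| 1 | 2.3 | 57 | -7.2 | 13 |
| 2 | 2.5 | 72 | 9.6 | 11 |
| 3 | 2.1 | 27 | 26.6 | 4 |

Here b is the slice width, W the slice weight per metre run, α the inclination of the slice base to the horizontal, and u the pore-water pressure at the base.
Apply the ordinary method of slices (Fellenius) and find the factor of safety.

FS = 2.91

Ordinary method of slices: FS = Σ[c'·Δl_i + (W_i cosα_i − u_i·Δl_i)·tanφ'] / Σ W_i sinα_i, with Δl_i = b_i / cosα_i.
Slice 1: Δl = 2.3/cos(-7.2°) = 2.318 m; N'_1 = 57·cos(-7.2°) − 13·2.318 = 26.4; c'Δl = 1.62; W sinα = -7.1
Slice 2: Δl = 2.5/cos9.6° = 2.536 m; N'_2 = 72·cos9.6° − 11·2.536 = 43.1; c'Δl = 1.77; W sinα = 12.0
Slice 3: Δl = 2.1/cos26.6° = 2.349 m; N'_3 = 27·cos26.6° − 4·2.349 = 14.7; c'Δl = 1.64; W sinα = 12.1
Σc'Δl = 5.0 kN/m; ΣN' = 84.3 kN/m; ΣW sinα = 17.0 kN/m
Resisting = 5.0 + 84.3·tan27.7° = 5.0 + 44.2 = 49.3 kN/m
FS = 49.3 / 17.0 = 2.907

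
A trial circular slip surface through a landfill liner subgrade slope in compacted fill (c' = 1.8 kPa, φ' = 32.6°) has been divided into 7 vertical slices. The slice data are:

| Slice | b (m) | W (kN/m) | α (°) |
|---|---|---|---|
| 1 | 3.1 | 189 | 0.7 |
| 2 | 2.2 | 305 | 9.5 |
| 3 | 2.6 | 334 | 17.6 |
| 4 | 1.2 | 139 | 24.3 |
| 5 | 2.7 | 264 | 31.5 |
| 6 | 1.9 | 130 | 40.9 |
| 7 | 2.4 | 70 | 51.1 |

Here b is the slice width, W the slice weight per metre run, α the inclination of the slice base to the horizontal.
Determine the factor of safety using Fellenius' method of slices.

FS = 1.77

Ordinary method of slices: FS = Σ[c'·Δl_i + (W_i cosα_i)·tanφ'] / Σ W_i sinα_i, with Δl_i = b_i / cosα_i.
Slice 1: Δl = 3.1/cos0.7° = 3.100 m; N'_1 = 189·cos0.7° = 189.0; c'Δl = 5.58; W sinα = 2.3
Slice 2: Δl = 2.2/cos9.5° = 2.231 m; N'_2 = 305·cos9.5° = 300.8; c'Δl = 4.02; W sinα = 50.3
Slice 3: Δl = 2.6/cos17.6° = 2.728 m; N'_3 = 334·cos17.6° = 318.4; c'Δl = 4.91; W sinα = 101.0
Slice 4: Δl = 1.2/cos24.3° = 1.317 m; N'_4 = 139·cos24.3° = 126.7; c'Δl = 2.37; W sinα = 57.2
Slice 5: Δl = 2.7/cos31.5° = 3.167 m; N'_5 = 264·cos31.5° = 225.1; c'Δl = 5.70; W sinα = 137.9
Slice 6: Δl = 1.9/cos40.9° = 2.514 m; N'_6 = 130·cos40.9° = 98.3; c'Δl = 4.52; W sinα = 85.1
Slice 7: Δl = 2.4/cos51.1° = 3.822 m; N'_7 = 70·cos51.1° = 44.0; c'Δl = 6.88; W sinα = 54.5
Σc'Δl = 34.0 kN/m; ΣN' = 1302.2 kN/m; ΣW sinα = 488.4 kN/m
Resisting = 34.0 + 1302.2·tan32.6° = 34.0 + 832.8 = 866.8 kN/m
FS = 866.8 / 488.4 = 1.775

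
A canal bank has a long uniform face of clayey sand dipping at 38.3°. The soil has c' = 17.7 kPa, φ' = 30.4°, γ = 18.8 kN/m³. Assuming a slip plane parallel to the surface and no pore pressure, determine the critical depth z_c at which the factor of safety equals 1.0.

z_c = 7.53 m

Setting FS = 1.00 in FS = [c' + γz cos²β tanφ'] / [γz sinβ cosβ] and solving for z:
z = c' / [γ cosβ (FS·sinβ − cosβ·tanφ')]
  = 17.7 / [18.8·cos38.3°·(1.00·sin38.3° − cos38.3°·tan30.4°)]
  = 17.7 / [18.8·0.7848·(1.00·0.6198 − 0.7848·0.5867)]
  = 17.7 / 2.3511 = 7.528 m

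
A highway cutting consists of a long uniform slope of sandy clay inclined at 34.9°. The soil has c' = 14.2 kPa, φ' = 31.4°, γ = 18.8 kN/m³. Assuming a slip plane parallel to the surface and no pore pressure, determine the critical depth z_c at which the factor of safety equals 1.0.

z_c = 12.88 m

Setting FS = 1.00 in FS = [c' + γz cos²β tanφ'] / [γz sinβ cosβ] and solving for z:
z = c' / [γ cosβ (FS·sinβ − cosβ·tanφ')]
  = 14.2 / [18.8·cos34.9°·(1.00·sin34.9° − cos34.9°·tan31.4°)]
  = 14.2 / [18.8·0.8202·(1.00·0.5721 − 0.8202·0.6104)]
  = 14.2 / 1.1028 = 12.876 m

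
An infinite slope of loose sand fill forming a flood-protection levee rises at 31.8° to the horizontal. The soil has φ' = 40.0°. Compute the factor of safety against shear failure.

FS = 1.35

For a dry cohesionless infinite slope the factor of safety is FS = tanφ' / tanβ.
FS = tan40.0° / tan31.8° = 0.8391 / 0.6200 = 1.353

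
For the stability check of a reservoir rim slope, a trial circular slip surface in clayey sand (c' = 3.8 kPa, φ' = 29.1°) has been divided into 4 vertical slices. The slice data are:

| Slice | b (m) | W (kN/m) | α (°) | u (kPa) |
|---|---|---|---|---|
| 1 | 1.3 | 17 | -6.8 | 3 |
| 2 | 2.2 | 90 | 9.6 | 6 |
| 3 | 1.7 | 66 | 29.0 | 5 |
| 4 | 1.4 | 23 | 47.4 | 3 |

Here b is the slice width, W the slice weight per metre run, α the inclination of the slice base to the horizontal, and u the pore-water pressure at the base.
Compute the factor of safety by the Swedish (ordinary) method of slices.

Ordinary method of slices: FS = Σ[c'·Δl_i + (W_i cosα_i − u_i·Δl_i)·tanφ'] / Σ W_i sinα_i, with Δl_i = b_i / cosα_i.
Slice 1: Δl = 1.3/cos(-6.8°) = 1.309 m; N'_1 = 17·cos(-6.8°) − 3·1.309 = 13.0; c'Δl = 4.97; W sinα = -2.0
Slice 2: Δl = 2.2/cos9.6° = 2.231 m; N'_2 = 90·cos9.6° − 6·2.231 = 75.4; c'Δl = 8.48; W sinα = 15.0
Slice 3: Δl = 1.7/cos29.0° = 1.944 m; N'_3 = 66·cos29.0° − 5·1.944 = 48.0; c'Δl = 7.39; W sinα = 32.0
Slice 4: Δl = 1.4/cos47.4° = 2.068 m; N'_4 = 23·cos47.4° − 3·2.068 = 9.4; c'Δl = 7.86; W sinα = 16.9
Σc'Δl = 28.7 kN/m; ΣN' = 145.7 kN/m; ΣW sinα = 61.9 kN/m
Resisting = 28.7 + 145.7·tan29.1° = 28.7 + 81.1 = 109.8 kN/m
FS = 109.8 / 61.9 = 1.773

FS = 1.77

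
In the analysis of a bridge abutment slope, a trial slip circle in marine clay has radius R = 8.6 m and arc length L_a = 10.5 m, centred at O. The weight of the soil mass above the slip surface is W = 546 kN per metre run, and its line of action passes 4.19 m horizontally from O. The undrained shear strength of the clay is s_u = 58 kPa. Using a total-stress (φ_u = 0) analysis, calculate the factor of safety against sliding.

Taking moments about the centre O, the resisting moment is provided by the undrained shear strength acting along the arc:
M_R = s_u·L_a·R = 58·10.50·8.6 = 5237.4 kN·m/m
M_D = W·d = 546·4.19 = 2287.7 kN·m/m
FS = M_R / M_D = 5237.4 / 2287.7 = 2.289

FS = 2.29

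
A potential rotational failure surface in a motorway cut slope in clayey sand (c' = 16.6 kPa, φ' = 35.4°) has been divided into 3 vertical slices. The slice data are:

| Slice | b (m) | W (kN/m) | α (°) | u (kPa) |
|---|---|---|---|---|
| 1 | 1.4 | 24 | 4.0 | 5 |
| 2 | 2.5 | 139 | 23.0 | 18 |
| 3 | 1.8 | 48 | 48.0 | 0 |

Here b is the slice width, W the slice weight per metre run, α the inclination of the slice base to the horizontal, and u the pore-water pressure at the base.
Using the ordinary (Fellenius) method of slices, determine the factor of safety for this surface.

FS = 2.23

Ordinary method of slices: FS = Σ[c'·Δl_i + (W_i cosα_i − u_i·Δl_i)·tanφ'] / Σ W_i sinα_i, with Δl_i = b_i / cosα_i.
Slice 1: Δl = 1.4/cos4.0° = 1.403 m; N'_1 = 24·cos4.0° − 5·1.403 = 16.9; c'Δl = 23.30; W sinα = 1.7
Slice 2: Δl = 2.5/cos23.0° = 2.716 m; N'_2 = 139·cos23.0° − 18·2.716 = 79.1; c'Δl = 45.08; W sinα = 54.3
Slice 3: Δl = 1.8/cos48.0° = 2.690 m; N'_3 = 48·cos48.0° − 0·2.690 = 32.1; c'Δl = 44.65; W sinα = 35.7
Σc'Δl = 113.0 kN/m; ΣN' = 128.1 kN/m; ΣW sinα = 91.7 kN/m
Resisting = 113.0 + 128.1·tan35.4° = 113.0 + 91.0 = 204.1 kN/m
FS = 204.1 / 91.7 = 2.227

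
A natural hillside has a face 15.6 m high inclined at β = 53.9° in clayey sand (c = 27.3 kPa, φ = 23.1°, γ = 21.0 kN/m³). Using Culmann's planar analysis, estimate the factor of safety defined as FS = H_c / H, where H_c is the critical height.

H_c = (4c/γ) · sinβ cosφ / [1 − cos(β − φ)]
    = (4·27.3/21.0) · sin53.9°·cos23.1° / [1 − cos30.8°]
    = 5.200 · 0.7432 / 0.1410 = 27.40 m
FS = H_c / H = 27.40 / 15.6 = 1.756

FS = 1.76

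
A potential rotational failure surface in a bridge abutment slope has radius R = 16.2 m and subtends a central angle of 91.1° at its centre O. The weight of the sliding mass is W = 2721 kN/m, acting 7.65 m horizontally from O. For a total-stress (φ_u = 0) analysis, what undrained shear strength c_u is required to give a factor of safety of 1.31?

FS = c_u·L_a·R / (W·d), so c_u = FS·W·d / (L_a·R).
Arc length L_a = R·θ = 16.2·(91.1°·π/180) = 16.2·1.5900 = 25.76 m
c_u = 1.31·2721·7.65 / (25.76·16.2) = 27268.5 / 417.28 = 65.35 kPa

c_u = 65.3 kPa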